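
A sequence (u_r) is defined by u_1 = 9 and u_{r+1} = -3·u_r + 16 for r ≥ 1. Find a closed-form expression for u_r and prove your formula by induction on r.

u_r = 5(-3)^(r - 1) + 4

Computing the first terms: u_1 = 9, u_2 = -11, u_3 = 49. This suggests u_r = 5(-3)^(r - 1) + 4.
For the base case r = 1: the formula gives 9 = 9 = u_1.
Inductive step: assume the claim holds for r = k, so u_k = 5(-3)^(k - 1) + 4.
Then u_{k+1} = -3·u_k + 16 = -3·(5(-3)^(k - 1) + 4) + 16 = 5(-3)^k + 4 = 5(-3)^((k+1) - 1) + 4,
which is the claimed formula at r = k+1.
By the principle of mathematical induction, the result holds for all r ≥ 1.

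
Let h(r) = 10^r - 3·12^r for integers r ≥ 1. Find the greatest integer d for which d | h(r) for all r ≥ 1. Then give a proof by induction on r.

d = 2

Computing the first values: h(1) = -26 and h(2) = -332; gcd(-26, -332) = 2, so d ≤ 2.
We prove 2 | 10^r - 3·12^r for all r ≥ 1 by induction on r.
When r = 1: h(1) = -26 = 2·(-13), so 2 | h(1).
Inductive step: suppose the statement holds for some k ≥ 1, i.e. 2 | h(k). Then
h(k+1) − 12·h(k) = (10^(k+1) - 3·12^(k+1)) − 12·(10^k - 3·12^k) = (1)·10^k·(10 − 12) = (-2)·10^k. Since 2 | h(k) by the inductive hypothesis, 2 | 12·h(k); and 2 | -2 since -2 = 2·-1. Therefore 2 | h(k+1).
By the principle of mathematical induction, the result holds for all r ≥ 1.
Therefore the largest such d is 2.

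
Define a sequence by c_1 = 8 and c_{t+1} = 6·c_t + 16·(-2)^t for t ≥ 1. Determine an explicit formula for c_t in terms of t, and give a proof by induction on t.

c_t = (-2)^(t + 1) + 4·6^(t - 1)

Computing the first terms: c_1 = 8, c_2 = 16, c_3 = 160. This suggests c_t = (-2)^(t + 1) + 4·6^(t - 1).
When t = 1: the formula gives 8 = 8 = c_1.
Suppose the result is true for t = i, so c_i = (-2)^(i + 1) + 4·6^(i - 1).
Then c_{i+1} = 6·c_i + 16·(-2)^i = 6·((-2)^(i + 1) + 4·6^(i - 1)) + 16·(-2)^i = (-2)^(i + 2) + 4·6^i = (-2)^((i+1) + 1) + 4·6^((i+1) - 1),
which is the claimed formula at t = i+1.
Hence, by induction on t, the claim holds for every t ≥ 1.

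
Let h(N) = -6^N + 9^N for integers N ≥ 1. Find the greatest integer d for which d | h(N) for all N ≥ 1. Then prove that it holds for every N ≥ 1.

Computing the first values: h(1) = 3 and h(2) = 45; gcd(3, 45) = 3, so d ≤ 3.
We prove 3 | -6^N + 9^N for all N ≥ 1 by induction on N.
For the base case N = 1: h(1) = 3 = 3·(1), so 3 | h(1).
Inductive step: assume the claim holds for N = k, i.e. 3 | h(k). Then
9^{k+1} − 6^{k+1} = 9·9^k − 6·6^k = 9·(9^k − 6^k) + (3)·6^k. The first term is divisible by 3 by the inductive hypothesis, and the second term (3)·6^k is divisible by 3 since 3 | 3. Hence 3 | h(k+1).
This completes the induction.
Therefore the largest such d is 3.

d = 3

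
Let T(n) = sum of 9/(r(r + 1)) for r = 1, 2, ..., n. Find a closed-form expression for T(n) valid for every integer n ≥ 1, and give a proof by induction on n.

T(n) = 9n/(n + 1)

We claim T(n) = 9n/(n + 1) for all n ≥ 1.
For the base case n = 1: T(1) = 9/2, and the closed form gives 9/2. They agree.
For the inductive step, assume it holds for an arbitrary r ≥ 1, so T(r) = 9r/(r + 1).
Then T(r+1) = T(r) + (9/((r + 1)(r + 2))) = (9r/(r + 1)) + (9/((r + 1)(r + 2))).
Simplifying, T(r+1) = 9(r + 1)/(r + 2) = 9(r+1)/((r+1) + 1),
which is the closed form with n = r+1.
This completes the induction.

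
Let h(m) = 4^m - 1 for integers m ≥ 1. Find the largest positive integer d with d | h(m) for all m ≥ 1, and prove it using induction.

Computing the first values: h(1) = 3 and h(2) = 15; gcd(3, 15) = 3, so d ≤ 3.
We prove 3 | 4^m - 1 for all m ≥ 1 by induction on m.
Base case (m = 1): h(1) = 3 = 3·(1), so 3 | h(1).
For the inductive step, assume it holds for an arbitrary r ≥ 1, i.e. 3 | h(r). Then
4^{r+1} − 1^{r+1} = 4·4^r − 1·1^r = 4·(4^r − 1^r) + (3)·1^r. The first term is divisible by 3 by the inductive hypothesis, and the second term (3)·1^r is divisible by 3 since 3 | 3. Hence 3 | h(r+1).
This completes the induction.
Therefore the largest such d is 3.

d = 3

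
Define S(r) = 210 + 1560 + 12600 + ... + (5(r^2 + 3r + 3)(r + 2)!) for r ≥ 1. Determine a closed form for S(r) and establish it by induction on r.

We claim S(r) = (5r + 5)(r + 3)! - 30 for all r ≥ 1.
When r = 1: S(1) = 210, and the closed form gives 210. They agree.
Suppose the result is true for r = m, so S(m) = (5m + 5)(m + 3)! - 30.
Then S(m+1) = S(m) + (5(m^2 + 5m + 7)(m + 3)!) = ((5m + 5)(m + 3)! - 30) + (5(m^2 + 5m + 7)(m + 3)!).
Simplifying, S(m+1) = (5(m+1) + 5)((m+1) + 3)! - 30,
which is the closed form with r = m+1.
This completes the induction.

S(r) = (5r + 5)(r + 3)! - 30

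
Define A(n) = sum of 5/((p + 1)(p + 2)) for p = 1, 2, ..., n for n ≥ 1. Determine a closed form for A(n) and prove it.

We claim A(n) = 5n/(2(n + 2)) for all n ≥ 1.
Base case (n = 1): A(1) = 5/6, and the closed form gives 5/6. They agree.
For the inductive step, assume it holds for an arbitrary p ≥ 1, so A(p) = 5p/(2(p + 2)).
Then A(p+1) = A(p) + (5/((p + 2)(p + 3))) = (5p/(2(p + 2))) + (5/((p + 2)(p + 3))).
Simplifying, A(p+1) = 5(p + 1)/(2(p + 3)) = 5(p+1)/(2((p+1) + 2)),
which is the closed form with n = p+1.
This completes the induction.

A(n) = 5n/(2(n + 2))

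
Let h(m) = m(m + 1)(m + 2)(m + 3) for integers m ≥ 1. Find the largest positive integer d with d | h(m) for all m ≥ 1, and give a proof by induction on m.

d = 24

Computing the first values: h(1) = 24 and h(2) = 120; gcd(24, 120) = 24, so d ≤ 24.
We prove 24 | m(m + 1)(m + 2)(m + 3) for all m ≥ 1 by induction on m.
For the base case m = 1: h(1) = 24 = 24·(1), so 24 | h(1).
Inductive step: assume the claim holds for m = k, i.e. 24 | h(k). Then
h(k+1) − h(k) = (k+1)·(k+2)·(k+3)·(k+4) − k·(k+1)·(k+2)·(k+3) = (k+1)·(k+2)·(k+3)·[(k+4) − k] = 4·(k+1)·(k+2)·(k+3). The product of 3 consecutive integers is divisible by (3)! = 6, so h(k+1) − h(k) is divisible by 4·6 = 24. By the inductive hypothesis 24 | h(k), hence 24 | h(k+1).
By the principle of mathematical induction, the result holds for all m ≥ 1.
Therefore the largest such d is 24.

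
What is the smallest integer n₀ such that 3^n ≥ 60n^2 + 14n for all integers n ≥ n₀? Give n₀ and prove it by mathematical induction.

At n = 7: 2187 < 3038, so the inequality fails and n₀ ≥ 8. We prove 3^n ≥ 60n^2 + 14n for all n ≥ 8.
When n = 8: 3^n = 6561 and 60n^2 + 14n = 3952, so 6561 ≥ 3952.
Inductive step: assume the claim holds for n = p, so 3^p ≥ 60p^2 + 14p.
Then 3^(p + 1) = 3·(3^p) ≥ 3·(60p^2 + 14p).
Also, for p ≥ 8 we have 3·(60p^2 + 14p) ≥ 60(p+1)^2 + 14(p+1), since 3·(60p^2 + 14p) − (60(p+1)^2 + 14(p+1)) = 120p^2 - 92p - 74, which is nonnegative for all p ≥ 8.
Combining, 3^(p + 1) ≥ 60(p+1)^2 + 14(p+1).
Hence, by induction on n, the claim holds for every n ≥ 8.
Hence the smallest such n₀ is 8.

n₀ = 8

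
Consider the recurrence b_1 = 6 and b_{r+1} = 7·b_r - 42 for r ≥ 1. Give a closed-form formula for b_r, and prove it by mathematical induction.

Computing the first terms: b_1 = 6, b_2 = 0, b_3 = -42. This suggests b_r = -7^(r - 1) + 7.
Base step (r = 1): the formula gives 6 = 6 = b_1.
Inductive step: assume the claim holds for r = i, so b_i = -7^(i - 1) + 7.
Then b_{i+1} = 7·b_i - 42 = 7·(-7^(i - 1) + 7) - 42 = -7^i + 7 = -7^((i+1) - 1) + 7,
which is the claimed formula at r = i+1.
By induction, the statement is established for all r ≥ 1.

b_r = -7^(r - 1) + 7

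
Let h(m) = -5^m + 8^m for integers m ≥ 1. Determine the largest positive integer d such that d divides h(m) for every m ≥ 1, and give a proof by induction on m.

d = 3

Computing the first values: h(1) = 3 and h(2) = 39; gcd(3, 39) = 3, so d ≤ 3.
We prove 3 | -5^m + 8^m for all m ≥ 1 by induction on m.
Base step (m = 1): h(1) = 3 = 3·(1), so 3 | h(1).
For the inductive step, assume it holds for an arbitrary j ≥ 1, i.e. 3 | h(j). Then
8^{j+1} − 5^{j+1} = 8·8^j − 5·5^j = 8·(8^j − 5^j) + (3)·5^j. The first term is divisible by 3 by the inductive hypothesis, and the second term (3)·5^j is divisible by 3 since 3 | 3. Hence 3 | h(j+1).
By the principle of mathematical induction, the result holds for all m ≥ 1.
Therefore the largest such d is 3.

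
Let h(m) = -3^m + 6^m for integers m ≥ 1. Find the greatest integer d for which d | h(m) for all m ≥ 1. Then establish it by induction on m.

d = 3

Computing the first values: h(1) = 3 and h(2) = 27; gcd(3, 27) = 3, so d ≤ 3.
We prove 3 | -3^m + 6^m for all m ≥ 1 by induction on m.
For the base case m = 1: h(1) = 3 = 3·(1), so 3 | h(1).
Suppose the result is true for m = j, i.e. 3 | h(j). Then
6^{j+1} − 3^{j+1} = 6·6^j − 3·3^j = 6·(6^j − 3^j) + (3)·3^j. The first term is divisible by 3 by the inductive hypothesis, and the second term (3)·3^j is divisible by 3 since 3 | 3. Hence 3 | h(j+1).
By induction, the statement is established for all m ≥ 1.
Therefore the largest such d is 3.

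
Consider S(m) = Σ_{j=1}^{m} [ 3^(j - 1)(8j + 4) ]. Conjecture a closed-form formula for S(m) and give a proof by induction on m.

We claim S(m) = 4·3^m·m for all m ≥ 1.
Base case (m = 1): S(1) = 12, and the closed form gives 12. They agree.
Inductive step: suppose the statement holds for some j ≥ 1, so S(j) = 4·3^j·j.
Then S(j+1) = S(j) + (3^j(8j + 12)) = (4·3^j·j) + (3^j(8j + 12)).
Simplifying, S(j+1) = 12·3^j(j + 1) = 4·3^(j+1)·(j+1),
which is the closed form with m = j+1.
By induction, the statement is established for all m ≥ 1.

S(m) = 4·3^m·m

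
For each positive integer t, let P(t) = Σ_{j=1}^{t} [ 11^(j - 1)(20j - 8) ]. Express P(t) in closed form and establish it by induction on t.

P(t) = 11^t(2t - 1) + 1

We claim P(t) = 11^t(2t - 1) + 1 for all t ≥ 1.
Base case (t = 1): P(1) = 12, and the closed form gives 12. They agree.
Suppose the result is true for t = j, so P(j) = 11^j(2j - 1) + 1.
Then P(j+1) = P(j) + (11^j(20j + 12)) = (11^j(2j - 1) + 1) + (11^j(20j + 12)).
Simplifying, P(j+1) = 22·11^j·j + 11·11^j + 1 = 11^(j+1)(2(j+1) - 1) + 1,
which is the closed form with t = j+1.
By induction, the statement is established for all t ≥ 1.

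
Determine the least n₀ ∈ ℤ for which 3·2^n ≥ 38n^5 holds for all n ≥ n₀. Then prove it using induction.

At n = 27: 402653184 < 545258466, so the inequality fails and n₀ ≥ 28. We prove 3·2^n ≥ 38n^5 for all n ≥ 28.
For the base case n = 28: 3·2^n = 805306368 and 38n^5 = 653993984, so 805306368 ≥ 653993984.
For the inductive step, assume it holds for an arbitrary i ≥ 28, so 3·2^i ≥ 38i^5.
Then 3·2^(i + 1) = 2·(3·2^i) ≥ 2·(38i^5).
Also, for i ≥ 28 we have 2·(38i^5) ≥ 38(i+1)^5, since 2 ≥ (1 + 1/i)^5 for all i ≥ 28.
Combining, 3·2^(i + 1) ≥ 38(i+1)^5.
Hence, by induction on n, the claim holds for every n ≥ 28.
Hence the smallest such n₀ is 28.

n₀ = 28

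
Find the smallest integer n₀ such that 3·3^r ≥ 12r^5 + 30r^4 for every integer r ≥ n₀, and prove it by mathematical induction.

n₀ = 14

At r = 13: 4782969 < 5312346, so the inequality fails and n₀ ≥ 14. We prove 3·3^r ≥ 12r^5 + 30r^4 for all r ≥ 14.
When r = 14: 3·3^r = 14348907 and 12r^5 + 30r^4 = 7606368, so 14348907 ≥ 7606368.
Inductive step: assume the claim holds for r = i, so 3·3^i ≥ 12i^5 + 30i^4.
Then 3·3^(i + 1) = 3·(3·3^i) ≥ 3·(12i^5 + 30i^4).
Also, for i ≥ 14 we have 3·(12i^5 + 30i^4) ≥ 12(i+1)^5 + 30(i+1)^4, since 3·(12i^5 + 30i^4) − (12(i+1)^5 + 30(i+1)^4) = 24i^5 - 240i^3 - 300i^2 - 180i - 42, which is nonnegative for all i ≥ 14.
Combining, 3·3^(i + 1) ≥ 12(i+1)^5 + 30(i+1)^4.
Hence, by induction on r, the claim holds for every r ≥ 14.
Hence the smallest such n₀ is 14.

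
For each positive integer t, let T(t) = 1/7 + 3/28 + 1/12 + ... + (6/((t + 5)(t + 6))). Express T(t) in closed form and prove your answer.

We claim T(t) = t/(t + 6) for all t ≥ 1.
Base case (t = 1): T(1) = 1/7, and the closed form gives 1/7. They agree.
For the inductive step, assume it holds for an arbitrary p ≥ 1, so T(p) = p/(p + 6).
Then T(p+1) = T(p) + (6/((p + 6)(p + 7))) = (p/(p + 6)) + (6/((p + 6)(p + 7))).
Simplifying, T(p+1) = (p + 1)/(p + 7) = (p+1)/((p+1) + 6),
which is the closed form with t = p+1.
This completes the induction.

T(t) = t/(t + 6)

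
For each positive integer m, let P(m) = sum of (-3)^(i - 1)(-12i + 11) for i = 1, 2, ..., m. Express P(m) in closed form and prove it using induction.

P(m) = (-3)^m(3m - 2) + 2

We claim P(m) = (-3)^m(3m - 2) + 2 for all m ≥ 1.
When m = 1: P(1) = -1, and the closed form gives -1. They agree.
For the inductive step, assume it holds for an arbitrary i ≥ 1, so P(i) = (-3)^i(3i - 2) + 2.
Then P(i+1) = P(i) + ((-3)^i(-12i - 1)) = ((-3)^i(3i - 2) + 2) + ((-3)^i(-12i - 1)).
Simplifying, P(i+1) = (-3)^(i + 1) - (-3)^(i + 2)i + 2 = (-3)^(i+1)(3(i+1) - 2) + 2,
which is the closed form with m = i+1.
By the principle of mathematical induction, the result holds for all m ≥ 1.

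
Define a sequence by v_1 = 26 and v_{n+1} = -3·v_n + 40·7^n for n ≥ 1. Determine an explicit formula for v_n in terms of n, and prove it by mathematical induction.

Computing the first terms: v_1 = 26, v_2 = 202, v_3 = 1354. This suggests v_n = -2(-3)^(n - 1) + 4·7^n.
Base step (n = 1): the formula gives 26 = 26 = v_1.
For the inductive step, assume it holds for an arbitrary m ≥ 1, so v_m = -2(-3)^(m - 1) + 4·7^m.
Then v_{m+1} = -3·v_m + 40·7^m = -3·(-2(-3)^(m - 1) + 4·7^m) + 40·7^m = -2(-3)^m + 4·7^(m + 1) = -2(-3)^((m+1) - 1) + 4·7^(m+1),
which is the claimed formula at n = m+1.
By induction, the statement is established for all n ≥ 1.

v_n = -2(-3)^(n - 1) + 4·7^n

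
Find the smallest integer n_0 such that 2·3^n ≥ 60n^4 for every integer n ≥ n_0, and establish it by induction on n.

At n = 12: 1062882 < 1244160, so the inequality fails and n_0 ≥ 13. We prove 2·3^n ≥ 60n^4 for all n ≥ 13.
Base case (n = 13): 2·3^n = 3188646 and 60n^4 = 1713660, so 3188646 ≥ 1713660.
Inductive step: suppose the statement holds for some m ≥ 13, so 2·3^m ≥ 60m^4.
Then 2·3^(m + 1) = 3·(2·3^m) ≥ 3·(60m^4).
Also, for m ≥ 13 we have 3·(60m^4) ≥ 60(m+1)^4, since 3 ≥ (1 + 1/m)^4 for all m ≥ 13.
Combining, 2·3^(m + 1) ≥ 60(m+1)^4.
Hence, by induction on n, the claim holds for every n ≥ 13.
Hence the smallest such n_0 is 13.

n_0 = 13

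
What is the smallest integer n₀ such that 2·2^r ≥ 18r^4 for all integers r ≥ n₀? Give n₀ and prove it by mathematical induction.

n₀ = 21

At r = 20: 2097152 < 2880000, so the inequality fails and n₀ ≥ 21. We prove 2·2^r ≥ 18r^4 for all r ≥ 21.
Base case (r = 21): 2·2^r = 4194304 and 18r^4 = 3500658, so 4194304 ≥ 3500658.
Inductive step: suppose the statement holds for some p ≥ 21, so 2·2^p ≥ 18p^4.
Then 2·2^(p + 1) = 2·(2·2^p) ≥ 2·(18p^4).
Also, for p ≥ 21 we have 2·(18p^4) ≥ 18(p+1)^4, since 2 ≥ (1 + 1/p)^4 for all p ≥ 21.
Combining, 2·2^(p + 1) ≥ 18(p+1)^4.
By the principle of mathematical induction, the result holds for all r ≥ 21.
Hence the smallest such n₀ is 21.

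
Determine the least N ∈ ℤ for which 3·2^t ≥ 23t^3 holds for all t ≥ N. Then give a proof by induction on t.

At t = 14: 49152 < 63112, so the inequality fails and N ≥ 15. We prove 3·2^t ≥ 23t^3 for all t ≥ 15.
Base case (t = 15): 3·2^t = 98304 and 23t^3 = 77625, so 98304 ≥ 77625.
Inductive step: assume the claim holds for t = p, so 3·2^p ≥ 23p^3.
Then 3·2^(p + 1) = 2·(3·2^p) ≥ 2·(23p^3).
Also, for p ≥ 15 we have 2·(23p^3) ≥ 23(p+1)^3, since 2 ≥ (1 + 1/p)^3 for all p ≥ 15.
Combining, 3·2^(p + 1) ≥ 23(p+1)^3.
By the principle of mathematical induction, the result holds for all t ≥ 15.
Hence the smallest such N is 15.

N = 15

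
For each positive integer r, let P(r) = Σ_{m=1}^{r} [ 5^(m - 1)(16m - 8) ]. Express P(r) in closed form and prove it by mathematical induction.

P(r) = 5^r(4r - 3) + 3

We claim P(r) = 5^r(4r - 3) + 3 for all r ≥ 1.
When r = 1: P(1) = 8, and the closed form gives 8. They agree.
For the inductive step, assume it holds for an arbitrary m ≥ 1, so P(m) = 5^m(4m - 3) + 3.
Then P(m+1) = P(m) + (5^m(16m + 8)) = (5^m(4m - 3) + 3) + (5^m(16m + 8)).
Simplifying, P(m+1) = 20·5^m·m + 5·5^m + 3 = 5^(m+1)(4(m+1) - 3) + 3,
which is the closed form with r = m+1.
Hence, by induction on r, the claim holds for every r ≥ 1.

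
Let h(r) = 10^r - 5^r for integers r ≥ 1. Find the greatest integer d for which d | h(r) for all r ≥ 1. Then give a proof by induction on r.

d = 5

Computing the first values: h(1) = 5 and h(2) = 75; gcd(5, 75) = 5, so d ≤ 5.
We prove 5 | 10^r - 5^r for all r ≥ 1 by induction on r.
Base step (r = 1): h(1) = 5 = 5·(1), so 5 | h(1).
Inductive step: assume the claim holds for r = m, i.e. 5 | h(m). Then
10^{m+1} − 5^{m+1} = 10·10^m − 5·5^m = 10·(10^m − 5^m) + (5)·5^m. The first term is divisible by 5 by the inductive hypothesis, and the second term (5)·5^m is divisible by 5 since 5 | 5. Hence 5 | h(m+1).
This completes the induction.
Therefore the largest such d is 5.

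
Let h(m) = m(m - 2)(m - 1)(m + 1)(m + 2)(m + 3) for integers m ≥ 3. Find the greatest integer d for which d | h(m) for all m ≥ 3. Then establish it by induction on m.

Computing the first values: h(3) = 720 and h(4) = 5040; gcd(720, 5040) = 720, so d ≤ 720.
We prove 720 | m(m - 2)(m - 1)(m + 1)(m + 2)(m + 3) for all m ≥ 3 by induction on m.
Base case (m = 3): h(3) = 720 = 720·(1), so 720 | h(3).
Inductive step: suppose the statement holds for some r ≥ 3, i.e. 720 | h(r). Then
h(r+1) − h(r) = (r-1)·r·(r+1)·(r+2)·(r+3)·(r+4) − (r-2)·(r-1)·r·(r+1)·(r+2)·(r+3) = (r-1)·r·(r+1)·(r+2)·(r+3)·[(r+4) − (r-2)] = 6·(r-1)·r·(r+1)·(r+2)·(r+3). The product of 5 consecutive integers is divisible by (5)! = 120, so h(r+1) − h(r) is divisible by 6·120 = 720. By the inductive hypothesis 720 | h(r), hence 720 | h(r+1).
This completes the induction.
Therefore the largest such d is 720.

d = 720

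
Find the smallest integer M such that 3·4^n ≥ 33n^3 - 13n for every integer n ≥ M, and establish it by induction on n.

M = 6

At n = 5: 3072 < 4060, so the inequality fails and M ≥ 6. We prove 3·4^n ≥ 33n^3 - 13n for all n ≥ 6.
For the base case n = 6: 3·4^n = 12288 and 33n^3 - 13n = 7050, so 12288 ≥ 7050.
Suppose the result is true for n = m, so 3·4^m ≥ 33m^3 - 13m.
Then 3·4^(m + 1) = 4·(3·4^m) ≥ 4·(33m^3 - 13m).
Also, for m ≥ 6 we have 4·(33m^3 - 13m) ≥ 33(m+1)^3 - 13(m+1), since 4·(33m^3 - 13m) − (33(m+1)^3 - 13(m+1)) = 99m^3 - 99m^2 - 138m - 20, which is nonnegative for all m ≥ 6.
Combining, 3·4^(m + 1) ≥ 33(m+1)^3 - 13(m+1).
Hence, by induction on n, the claim holds for every n ≥ 6.
Hence the smallest such M is 6.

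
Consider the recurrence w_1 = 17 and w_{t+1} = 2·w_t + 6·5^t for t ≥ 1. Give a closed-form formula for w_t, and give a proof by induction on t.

w_t = 7·2^(t - 1) + 2·5^t

Computing the first terms: w_1 = 17, w_2 = 64, w_3 = 278. This suggests w_t = 7·2^(t - 1) + 2·5^t.
Base step (t = 1): the formula gives 17 = 17 = w_1.
Inductive step: suppose the statement holds for some m ≥ 1, so w_m = 7·2^(m - 1) + 2·5^m.
Then w_{m+1} = 2·w_m + 6·5^m = 2·(7·2^(m - 1) + 2·5^m) + 6·5^m = 7·2^m + 2·5^(m + 1) = 7·2^((m+1) - 1) + 2·5^(m+1),
which is the claimed formula at t = m+1.
This completes the induction.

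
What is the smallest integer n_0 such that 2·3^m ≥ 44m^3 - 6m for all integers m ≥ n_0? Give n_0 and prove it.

At m = 8: 13122 < 22480, so the inequality fails and n_0 ≥ 9. We prove 2·3^m ≥ 44m^3 - 6m for all m ≥ 9.
For the base case m = 9: 2·3^m = 39366 and 44m^3 - 6m = 32022, so 39366 ≥ 32022.
For the inductive step, assume it holds for an arbitrary p ≥ 9, so 2·3^p ≥ 44p^3 - 6p.
Then 2·3^(p + 1) = 3·(2·3^p) ≥ 3·(44p^3 - 6p).
Also, for p ≥ 9 we have 3·(44p^3 - 6p) ≥ 44(p+1)^3 - 6(p+1), since 3·(44p^3 - 6p) − (44(p+1)^3 - 6(p+1)) = 88p^3 - 132p^2 - 144p - 38, which is nonnegative for all p ≥ 9.
Combining, 2·3^(p + 1) ≥ 44(p+1)^3 - 6(p+1).
This completes the induction.
Hence the smallest such n_0 is 9.

n_0 = 9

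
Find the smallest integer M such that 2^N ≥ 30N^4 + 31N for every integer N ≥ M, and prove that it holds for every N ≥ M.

At N = 23: 8388608 < 8395943, so the inequality fails and M ≥ 24. We prove 2^N ≥ 30N^4 + 31N for all N ≥ 24.
Base case (N = 24): 2^N = 16777216 and 30N^4 + 31N = 9954024, so 16777216 ≥ 9954024.
For the inductive step, assume it holds for an arbitrary k ≥ 24, so 2^k ≥ 30k^4 + 31k.
Then 2^(k + 1) = 2·(2^k) ≥ 2·(30k^4 + 31k).
Also, for k ≥ 24 we have 2·(30k^4 + 31k) ≥ 30(k+1)^4 + 31(k+1), since 2·(30k^4 + 31k) − (30(k+1)^4 + 31(k+1)) = 30k^4 - 120k^3 - 180k^2 - 89k - 61, which is nonnegative for all k ≥ 24.
Combining, 2^(k + 1) ≥ 30(k+1)^4 + 31(k+1).
By induction, the statement is established for all N ≥ 24.
Hence the smallest such M is 24.

M = 24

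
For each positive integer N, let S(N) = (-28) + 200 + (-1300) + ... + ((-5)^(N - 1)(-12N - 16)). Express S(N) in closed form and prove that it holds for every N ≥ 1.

S(N) = (-5)^N(2N + 3) - 3

We claim S(N) = (-5)^N(2N + 3) - 3 for all N ≥ 1.
Base step (N = 1): S(1) = -28, and the closed form gives -28. They agree.
For the inductive step, assume it holds for an arbitrary j ≥ 1, so S(j) = (-5)^j(2j + 3) - 3.
Then S(j+1) = S(j) + ((-5)^j(-12j - 28)) = ((-5)^j(2j + 3) - 3) + ((-5)^j(-12j - 28)).
Simplifying, S(j+1) = -10(-5)^j·j - 25(-5)^j - 3 = (-5)^(j+1)(2(j+1) + 3) - 3,
which is the closed form with N = j+1.
Hence, by induction on N, the claim holds for every N ≥ 1.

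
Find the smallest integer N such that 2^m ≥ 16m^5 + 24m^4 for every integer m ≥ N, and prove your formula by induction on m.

N = 29

At m = 28: 268435456 < 290117632, so the inequality fails and N ≥ 29. We prove 2^m ≥ 16m^5 + 24m^4 for all m ≥ 29.
Base step (m = 29): 2^m = 536870912 and 16m^5 + 24m^4 = 345153128, so 536870912 ≥ 345153128.
Inductive step: assume the claim holds for m = r, so 2^r ≥ 16r^5 + 24r^4.
Then 2^(r + 1) = 2·(2^r) ≥ 2·(16r^5 + 24r^4).
Also, for r ≥ 29 we have 2·(16r^5 + 24r^4) ≥ 16(r+1)^5 + 24(r+1)^4, since 2·(16r^5 + 24r^4) − (16(r+1)^5 + 24(r+1)^4) = 16r^5 - 56r^4 - 256r^3 - 304r^2 - 176r - 40, which is nonnegative for all r ≥ 29.
Combining, 2^(r + 1) ≥ 16(r+1)^5 + 24(r+1)^4.
This completes the induction.
Hence the smallest such N is 29.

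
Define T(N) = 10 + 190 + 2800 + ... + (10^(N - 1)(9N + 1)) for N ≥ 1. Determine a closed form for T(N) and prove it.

T(N) = 10^N·N

We claim T(N) = 10^N·N for all N ≥ 1.
Base step (N = 1): T(1) = 10, and the closed form gives 10. They agree.
Suppose the result is true for N = k, so T(k) = 10^k·k.
Then T(k+1) = T(k) + (10^k(9k + 10)) = (10^k·k) + (10^k(9k + 10)).
Simplifying, T(k+1) = 10^(k + 1)(k + 1) = 10^(k+1)·(k+1),
which is the closed form with N = k+1.
By the principle of mathematical induction, the result holds for all N ≥ 1.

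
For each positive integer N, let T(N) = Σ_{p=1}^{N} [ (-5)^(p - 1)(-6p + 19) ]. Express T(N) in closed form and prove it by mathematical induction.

T(N) = (-5)^N(N - 3) + 3

We claim T(N) = (-5)^N(N - 3) + 3 for all N ≥ 1.
Base step (N = 1): T(1) = 13, and the closed form gives 13. They agree.
Inductive step: assume the claim holds for N = p, so T(p) = (-5)^p(p - 3) + 3.
Then T(p+1) = T(p) + ((-5)^p(-6p + 13)) = ((-5)^p(p - 3) + 3) + ((-5)^p(-6p + 13)).
Simplifying, T(p+1) = -5(-5)^p·p + 10(-5)^p + 3 = (-5)^(p+1)((p+1) - 3) + 3,
which is the closed form with N = p+1.
By the principle of mathematical induction, the result holds for all N ≥ 1.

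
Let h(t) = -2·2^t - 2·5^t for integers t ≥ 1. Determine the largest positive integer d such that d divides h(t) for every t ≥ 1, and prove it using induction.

d = 2

Computing the first values: h(1) = -14 and h(2) = -58; gcd(-14, -58) = 2, so d ≤ 2.
We prove 2 | -2·2^t - 2·5^t for all t ≥ 1 by induction on t.
When t = 1: h(1) = -14 = 2·(-7), so 2 | h(1).
Inductive step: assume the claim holds for t = m, i.e. 2 | h(m). Then
h(m+1) − 5·h(m) = (-2·2^(m+1) - 2·5^(m+1)) − 5·(-2·2^m - 2·5^m) = (-2)·2^m·(2 − 5) = (6)·2^m. Since 2 | h(m) by the inductive hypothesis, 2 | 5·h(m); and 2 | 6 since 6 = 2·3. Therefore 2 | h(m+1).
By the principle of mathematical induction, the result holds for all t ≥ 1.
Therefore the largest such d is 2.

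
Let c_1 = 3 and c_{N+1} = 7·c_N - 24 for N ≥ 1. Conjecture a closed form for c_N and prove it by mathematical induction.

Computing the first terms: c_1 = 3, c_2 = -3, c_3 = -45. This suggests c_N = -7^(N - 1) + 4.
When N = 1: the formula gives 3 = 3 = c_1.
Inductive step: assume the claim holds for N = r, so c_r = -7^(r - 1) + 4.
Then c_{r+1} = 7·c_r - 24 = 7·(-7^(r - 1) + 4) - 24 = -7^r + 4 = -7^((r+1) - 1) + 4,
which is the claimed formula at N = r+1.
By induction, the statement is established for all N ≥ 1.

c_N = -7^(N - 1) + 4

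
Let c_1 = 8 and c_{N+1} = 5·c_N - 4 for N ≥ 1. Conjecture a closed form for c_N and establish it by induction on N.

c_N = 7·5^(N - 1) + 1

Computing the first terms: c_1 = 8, c_2 = 36, c_3 = 176. This suggests c_N = 7·5^(N - 1) + 1.
Base step (N = 1): the formula gives 8 = 8 = c_1.
For the inductive step, assume it holds for an arbitrary k ≥ 1, so c_k = 7·5^(k - 1) + 1.
Then c_{k+1} = 5·c_k - 4 = 5·(7·5^(k - 1) + 1) - 4 = 7·5^k + 1 = 7·5^((k+1) - 1) + 1,
which is the claimed formula at N = k+1.
By induction, the statement is established for all N ≥ 1.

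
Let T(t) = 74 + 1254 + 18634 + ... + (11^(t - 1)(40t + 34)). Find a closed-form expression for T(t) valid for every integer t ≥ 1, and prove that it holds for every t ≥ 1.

T(t) = 11^t(4t + 3) - 3

We claim T(t) = 11^t(4t + 3) - 3 for all t ≥ 1.
Base case (t = 1): T(1) = 74, and the closed form gives 74. They agree.
Inductive step: assume the claim holds for t = i, so T(i) = 11^i(4i + 3) - 3.
Then T(i+1) = T(i) + (11^i(40i + 74)) = (11^i(4i + 3) - 3) + (11^i(40i + 74)).
Simplifying, T(i+1) = 44·11^i·i + 77·11^i - 3 = 11^(i+1)(4(i+1) + 3) - 3,
which is the closed form with t = i+1.
By the principle of mathematical induction, the result holds for all t ≥ 1.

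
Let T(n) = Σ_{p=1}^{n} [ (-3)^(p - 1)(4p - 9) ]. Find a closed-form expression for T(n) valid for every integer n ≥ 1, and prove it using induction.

T(n) = (-3)^n(-n + 2) - 2

We claim T(n) = (-3)^n(-n + 2) - 2 for all n ≥ 1.
Base case (n = 1): T(1) = -5, and the closed form gives -5. They agree.
Suppose the result is true for n = p, so T(p) = (-3)^p(-p + 2) - 2.
Then T(p+1) = T(p) + ((-3)^p(4p - 5)) = ((-3)^p(-p + 2) - 2) + ((-3)^p(4p - 5)).
Simplifying, T(p+1) = -(-3)^(p + 1)p + (-3)^(p + 1) - 2 = (-3)^(p+1)(-(p+1) + 2) - 2,
which is the closed form with n = p+1.
This completes the induction.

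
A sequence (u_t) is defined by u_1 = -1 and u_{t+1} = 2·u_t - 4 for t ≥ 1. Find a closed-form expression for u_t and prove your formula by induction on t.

Computing the first terms: u_1 = -1, u_2 = -6, u_3 = -16. This suggests u_t = -5·2^(t - 1) + 4.
When t = 1: the formula gives -1 = -1 = u_1.
Suppose the result is true for t = j, so u_j = -5·2^(j - 1) + 4.
Then u_{j+1} = 2·u_j - 4 = 2·(-5·2^(j - 1) + 4) - 4 = -5·2^j + 4 = -5·2^((j+1) - 1) + 4,
which is the claimed formula at t = j+1.
Hence, by induction on t, the claim holds for every t ≥ 1.

u_t = -5·2^(t - 1) + 4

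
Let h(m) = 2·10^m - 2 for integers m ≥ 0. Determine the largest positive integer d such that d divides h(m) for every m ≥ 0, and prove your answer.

Computing the first values: h(0) = 0 and h(1) = 18; gcd(0, 18) = 18, so d ≤ 18.
We prove 18 | 2·10^m - 2 for all m ≥ 0 by induction on m.
Base step (m = 0): h(0) = 0 = 18·(0), so 18 | h(0).
Suppose the result is true for m = i, i.e. 18 | h(i). Then
h(i+1) = 2·10^(i+1) - 2 = 10·(2·10^i - 2) + 18 = 10·h(i) + 18. The first term is divisible by 18 by the inductive hypothesis, and 18 is divisible by 18. Hence 18 | h(i+1).
By the principle of mathematical induction, the result holds for all m ≥ 0.
Therefore the largest such d is 18.

d = 18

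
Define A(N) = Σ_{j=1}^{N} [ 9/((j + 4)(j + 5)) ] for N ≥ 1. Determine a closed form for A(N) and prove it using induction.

We claim A(N) = 9N/(5(N + 5)) for all N ≥ 1.
Base case (N = 1): A(1) = 3/10, and the closed form gives 3/10. They agree.
Inductive step: assume the claim holds for N = j, so A(j) = 9j/(5(j + 5)).
Then A(j+1) = A(j) + (9/((j + 5)(j + 6))) = (9j/(5(j + 5))) + (9/((j + 5)(j + 6))).
Simplifying, A(j+1) = 9(j + 1)/(5(j + 6)) = 9(j+1)/(5((j+1) + 5)),
which is the closed form with N = j+1.
By the principle of mathematical induction, the result holds for all N ≥ 1.

A(N) = 9N/(5(N + 5))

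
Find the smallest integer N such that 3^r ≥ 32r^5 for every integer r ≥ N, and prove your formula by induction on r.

At r = 15: 14348907 < 24300000, so the inequality fails and N ≥ 16. We prove 3^r ≥ 32r^5 for all r ≥ 16.
When r = 16: 3^r = 43046721 and 32r^5 = 33554432, so 43046721 ≥ 33554432.
Inductive step: suppose the statement holds for some i ≥ 16, so 3^i ≥ 32i^5.
Then 3^(i + 1) = 3·(3^i) ≥ 3·(32i^5).
Also, for i ≥ 16 we have 3·(32i^5) ≥ 32(i+1)^5, since 3 ≥ (1 + 1/i)^5 for all i ≥ 16.
Combining, 3^(i + 1) ≥ 32(i+1)^5.
By induction, the statement is established for all r ≥ 16.
Hence the smallest such N is 16.

N = 16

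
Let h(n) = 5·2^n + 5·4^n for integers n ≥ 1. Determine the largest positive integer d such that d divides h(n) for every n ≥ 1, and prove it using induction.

Computing the first values: h(1) = 30 and h(2) = 100; gcd(30, 100) = 10, so d ≤ 10.
We prove 10 | 5·2^n + 5·4^n for all n ≥ 1 by induction on n.
Base case (n = 1): h(1) = 30 = 10·(3), so 10 | h(1).
For the inductive step, assume it holds for an arbitrary k ≥ 1, i.e. 10 | h(k). Then
h(k+1) − 4·h(k) = (5·2^(k+1) + 5·4^(k+1)) − 4·(5·2^k + 5·4^k) = (5)·2^k·(2 − 4) = (-10)·2^k. Since 10 | h(k) by the inductive hypothesis, 10 | 4·h(k); and 10 | -10 since -10 = 10·-1. Therefore 10 | h(k+1).
By induction, the statement is established for all n ≥ 1.
Therefore the largest such d is 10.

d = 10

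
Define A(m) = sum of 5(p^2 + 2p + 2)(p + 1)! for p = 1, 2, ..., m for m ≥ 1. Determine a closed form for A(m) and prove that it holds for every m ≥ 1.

We claim A(m) = (5m + 5)(m + 2)! - 10 for all m ≥ 1.
Base case (m = 1): A(1) = 50, and the closed form gives 50. They agree.
Inductive step: assume the claim holds for m = p, so A(p) = (5p + 5)(p + 2)! - 10.
Then A(p+1) = A(p) + (5(p^2 + 4p + 5)(p + 2)!) = ((5p + 5)(p + 2)! - 10) + (5(p^2 + 4p + 5)(p + 2)!).
Simplifying, A(p+1) = (5(p+1) + 5)((p+1) + 2)! - 10,
which is the closed form with m = p+1.
By induction, the statement is established for all m ≥ 1.

A(m) = (5m + 5)(m + 2)! - 10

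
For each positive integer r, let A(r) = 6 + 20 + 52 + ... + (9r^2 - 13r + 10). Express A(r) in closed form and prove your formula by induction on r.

A(r) = r(3r^2 - 2r + 5)

We claim A(r) = r(3r^2 - 2r + 5) for all r ≥ 1.
Base case (r = 1): A(1) = 6, and the closed form gives 6. They agree.
For the inductive step, assume it holds for an arbitrary k ≥ 1, so A(k) = k(3k^2 - 2k + 5).
Then A(k+1) = A(k) + (9k^2 + 5k + 6) = (k(3k^2 - 2k + 5)) + (9k^2 + 5k + 6).
Simplifying, A(k+1) = (k + 1)(3k^2 + 4k + 6) = (k+1)(3(k+1)^2 - 2(k+1) + 5),
which is the closed form with r = k+1.
By induction, the statement is established for all r ≥ 1.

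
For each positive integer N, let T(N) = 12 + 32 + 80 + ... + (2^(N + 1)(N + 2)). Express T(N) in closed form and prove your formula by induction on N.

T(N) = 4·2^N(N + 1) - 4

We claim T(N) = 4·2^N(N + 1) - 4 for all N ≥ 1.
Base case (N = 1): T(1) = 12, and the closed form gives 12. They agree.
For the inductive step, assume it holds for an arbitrary m ≥ 1, so T(m) = 4·2^m(m + 1) - 4.
Then T(m+1) = T(m) + (2^(m + 2)(m + 3)) = (4·2^m(m + 1) - 4) + (2^(m + 2)(m + 3)).
Simplifying, T(m+1) = 8·2^m·m + 16·2^m - 4 = 4·2^(m+1)((m+1) + 1) - 4,
which is the closed form with N = m+1.
By the principle of mathematical induction, the result holds for all N ≥ 1.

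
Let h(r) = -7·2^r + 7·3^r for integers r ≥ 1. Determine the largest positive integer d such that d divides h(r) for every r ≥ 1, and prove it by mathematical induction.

Computing the first values: h(1) = 7 and h(2) = 35; gcd(7, 35) = 7, so d ≤ 7.
We prove 7 | -7·2^r + 7·3^r for all r ≥ 1 by induction on r.
When r = 1: h(1) = 7 = 7·(1), so 7 | h(1).
Inductive step: suppose the statement holds for some j ≥ 1, i.e. 7 | h(j). Then
h(j+1) − 3·h(j) = (-7·2^(j+1) + 7·3^(j+1)) − 3·(-7·2^j + 7·3^j) = (-7)·2^j·(2 − 3) = (7)·2^j. Since 7 | h(j) by the inductive hypothesis, 7 | 3·h(j); and 7 | 7 since 7 = 7·1. Therefore 7 | h(j+1).
By induction, the statement is established for all r ≥ 1.
Therefore the largest such d is 7.

d = 7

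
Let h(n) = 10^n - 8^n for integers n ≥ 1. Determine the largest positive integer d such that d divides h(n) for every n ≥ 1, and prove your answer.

d = 2

Computing the first values: h(1) = 2 and h(2) = 36; gcd(2, 36) = 2, so d ≤ 2.
We prove 2 | 10^n - 8^n for all n ≥ 1 by induction on n.
Base case (n = 1): h(1) = 2 = 2·(1), so 2 | h(1).
Inductive step: assume the claim holds for n = i, i.e. 2 | h(i). Then
10^{i+1} − 8^{i+1} = 10·10^i − 8·8^i = 10·(10^i − 8^i) + (2)·8^i. The first term is divisible by 2 by the inductive hypothesis, and the second term (2)·8^i is divisible by 2 since 2 | 2. Hence 2 | h(i+1).
Hence, by induction on n, the claim holds for every n ≥ 1.
Therefore the largest such d is 2.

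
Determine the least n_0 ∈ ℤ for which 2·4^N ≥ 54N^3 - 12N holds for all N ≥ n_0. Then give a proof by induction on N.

At N = 6: 8192 < 11592, so the inequality fails and n_0 ≥ 7. We prove 2·4^N ≥ 54N^3 - 12N for all N ≥ 7.
For the base case N = 7: 2·4^N = 32768 and 54N^3 - 12N = 18438, so 32768 ≥ 18438.
Inductive step: assume the claim holds for N = r, so 2·4^r ≥ 54r^3 - 12r.
Then 2·4^(r + 1) = 4·(2·4^r) ≥ 4·(54r^3 - 12r).
Also, for r ≥ 7 we have 4·(54r^3 - 12r) ≥ 54(r+1)^3 - 12(r+1), since 4·(54r^3 - 12r) − (54(r+1)^3 - 12(r+1)) = 162r^3 - 162r^2 - 198r - 42, which is nonnegative for all r ≥ 7.
Combining, 2·4^(r + 1) ≥ 54(r+1)^3 - 12(r+1).
This completes the induction.
Hence the smallest such n_0 is 7.

n_0 = 7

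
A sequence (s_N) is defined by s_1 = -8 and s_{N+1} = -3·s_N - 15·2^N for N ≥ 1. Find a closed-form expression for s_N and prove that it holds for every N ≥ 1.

s_N = -2(-3)^(N - 1) - 3·2^N

Computing the first terms: s_1 = -8, s_2 = -6, s_3 = -42. This suggests s_N = -2(-3)^(N - 1) - 3·2^N.
When N = 1: the formula gives -8 = -8 = s_1.
Inductive step: suppose the statement holds for some r ≥ 1, so s_r = -2(-3)^(r - 1) - 3·2^r.
Then s_{r+1} = -3·s_r - 15·2^r = -3·(-2(-3)^(r - 1) - 3·2^r) - 15·2^r = -2(-3)^r - 3·2^(r + 1) = -2(-3)^((r+1) - 1) - 3·2^(r+1),
which is the claimed formula at N = r+1.
This completes the induction.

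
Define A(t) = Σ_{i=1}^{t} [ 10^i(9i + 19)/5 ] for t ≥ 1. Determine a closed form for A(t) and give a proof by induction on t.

A(t) = 2·10^t(t + 2) - 4

We claim A(t) = 2·10^t(t + 2) - 4 for all t ≥ 1.
For the base case t = 1: A(1) = 56, and the closed form gives 56. They agree.
Suppose the result is true for t = i, so A(i) = 2·10^i(i + 2) - 4.
Then A(i+1) = A(i) + (10^i(18i + 56)) = (2·10^i(i + 2) - 4) + (10^i(18i + 56)).
Simplifying, A(i+1) = 20·10^i·i + 60·10^i - 4 = 2·10^(i+1)((i+1) + 2) - 4,
which is the closed form with t = i+1.
By induction, the statement is established for all t ≥ 1.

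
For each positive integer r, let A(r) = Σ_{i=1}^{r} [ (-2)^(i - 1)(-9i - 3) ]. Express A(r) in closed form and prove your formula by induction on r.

A(r) = (-2)^r(3r + 2) - 2

We claim A(r) = (-2)^r(3r + 2) - 2 for all r ≥ 1.
Base step (r = 1): A(1) = -12, and the closed form gives -12. They agree.
Inductive step: suppose the statement holds for some i ≥ 1, so A(i) = (-2)^i(3i + 2) - 2.
Then A(i+1) = A(i) + ((-2)^i(-9i - 12)) = ((-2)^i(3i + 2) - 2) + ((-2)^i(-9i - 12)).
Simplifying, A(i+1) = -6(-2)^i·i - 10(-2)^i - 2 = (-2)^(i+1)(3(i+1) + 2) - 2,
which is the closed form with r = i+1.
By the principle of mathematical induction, the result holds for all r ≥ 1.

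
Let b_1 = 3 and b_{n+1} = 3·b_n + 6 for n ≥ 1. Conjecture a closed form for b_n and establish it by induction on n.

Computing the first terms: b_1 = 3, b_2 = 15, b_3 = 51. This suggests b_n = 2·3^n - 3.
When n = 1: the formula gives 3 = 3 = b_1.
Inductive step: suppose the statement holds for some m ≥ 1, so b_m = 2·3^m - 3.
Then b_{m+1} = 3·b_m + 6 = 3·(2·3^m - 3) + 6 = 2·3^(m + 1) - 3,
which is the claimed formula at n = m+1.
Hence, by induction on n, the claim holds for every n ≥ 1.

b_n = 2·3^n - 3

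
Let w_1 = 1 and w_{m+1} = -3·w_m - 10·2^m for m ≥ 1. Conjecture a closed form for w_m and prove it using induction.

Computing the first terms: w_1 = 1, w_2 = -23, w_3 = 29. This suggests w_m = 5(-3)^(m - 1) - 2^(m + 1).
Base step (m = 1): the formula gives 1 = 1 = w_1.
Inductive step: suppose the statement holds for some j ≥ 1, so w_j = 5(-3)^(j - 1) - 2^(j + 1).
Then w_{j+1} = -3·w_j - 10·2^j = -3·(5(-3)^(j - 1) - 2^(j + 1)) - 10·2^j = 5(-3)^j - 2^(j + 2) = 5(-3)^((j+1) - 1) - 2^((j+1) + 1),
which is the claimed formula at m = j+1.
This completes the induction.

w_m = 5(-3)^(m - 1) - 2^(m + 1)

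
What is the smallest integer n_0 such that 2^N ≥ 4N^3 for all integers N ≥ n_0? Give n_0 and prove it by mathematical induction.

n_0 = 14

At N = 13: 8192 < 8788, so the inequality fails and n_0 ≥ 14. We prove 2^N ≥ 4N^3 for all N ≥ 14.
For the base case N = 14: 2^N = 16384 and 4N^3 = 10976, so 16384 ≥ 10976.
Inductive step: assume the claim holds for N = p, so 2^p ≥ 4p^3.
Then 2^(p + 1) = 2·(2^p) ≥ 2·(4p^3).
Also, for p ≥ 14 we have 2·(4p^3) ≥ 4(p+1)^3, since 2 ≥ (1 + 1/p)^3 for all p ≥ 14.
Combining, 2^(p + 1) ≥ 4(p+1)^3.
This completes the induction.
Hence the smallest such n_0 is 14.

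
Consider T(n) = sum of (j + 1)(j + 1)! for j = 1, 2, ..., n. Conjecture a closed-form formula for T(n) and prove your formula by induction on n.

T(n) = (n + 2)! - 2

We claim T(n) = (n + 2)! - 2 for all n ≥ 1.
Base case (n = 1): T(1) = 4, and the closed form gives 4. They agree.
Inductive step: assume the claim holds for n = j, so T(j) = (j + 2)! - 2.
Then T(j+1) = T(j) + ((j + 2)(j + 2)!) = ((j + 2)! - 2) + ((j + 2)(j + 2)!).
Simplifying, T(j+1) = ((j+1) + 2)! - 2,
which is the closed form with n = j+1.
By induction, the statement is established for all n ≥ 1.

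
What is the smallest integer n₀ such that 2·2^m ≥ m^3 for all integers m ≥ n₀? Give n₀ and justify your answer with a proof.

At m = 7: 256 < 343, so the inequality fails and n₀ ≥ 8. We prove 2·2^m ≥ m^3 for all m ≥ 8.
Base step (m = 8): 2·2^m = 512 and m^3 = 512, so 512 ≥ 512.
Suppose the result is true for m = j, so 2·2^j ≥ j^3.
Then 2·2^(j + 1) = 2·(2·2^j) ≥ 2·(j^3).
Also, for j ≥ 8 we have 2·(j^3) ≥ (j+1)^3, since 2 ≥ (1 + 1/j)^3 for all j ≥ 8.
Combining, 2·2^(j + 1) ≥ (j+1)^3.
This completes the induction.
Hence the smallest such n₀ is 8.

n₀ = 8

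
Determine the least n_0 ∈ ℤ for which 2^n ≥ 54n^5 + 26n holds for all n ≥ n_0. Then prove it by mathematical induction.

At n = 30: 1073741824 < 1312200780, so the inequality fails and n_0 ≥ 31. We prove 2^n ≥ 54n^5 + 26n for all n ≥ 31.
Base step (n = 31): 2^n = 2147483648 and 54n^5 + 26n = 1545974960, so 2147483648 ≥ 1545974960.
Inductive step: assume the claim holds for n = j, so 2^j ≥ 54j^5 + 26j.
Then 2^(j + 1) = 2·(2^j) ≥ 2·(54j^5 + 26j).
Also, for j ≥ 31 we have 2·(54j^5 + 26j) ≥ 54(j+1)^5 + 26(j+1), since 2·(54j^5 + 26j) − (54(j+1)^5 + 26(j+1)) = 54j^5 - 270j^4 - 540j^3 - 540j^2 - 244j - 80, which is nonnegative for all j ≥ 31.
Combining, 2^(j + 1) ≥ 54(j+1)^5 + 26(j+1).
Hence, by induction on n, the claim holds for every n ≥ 31.
Hence the smallest such n_0 is 31.

n_0 = 31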